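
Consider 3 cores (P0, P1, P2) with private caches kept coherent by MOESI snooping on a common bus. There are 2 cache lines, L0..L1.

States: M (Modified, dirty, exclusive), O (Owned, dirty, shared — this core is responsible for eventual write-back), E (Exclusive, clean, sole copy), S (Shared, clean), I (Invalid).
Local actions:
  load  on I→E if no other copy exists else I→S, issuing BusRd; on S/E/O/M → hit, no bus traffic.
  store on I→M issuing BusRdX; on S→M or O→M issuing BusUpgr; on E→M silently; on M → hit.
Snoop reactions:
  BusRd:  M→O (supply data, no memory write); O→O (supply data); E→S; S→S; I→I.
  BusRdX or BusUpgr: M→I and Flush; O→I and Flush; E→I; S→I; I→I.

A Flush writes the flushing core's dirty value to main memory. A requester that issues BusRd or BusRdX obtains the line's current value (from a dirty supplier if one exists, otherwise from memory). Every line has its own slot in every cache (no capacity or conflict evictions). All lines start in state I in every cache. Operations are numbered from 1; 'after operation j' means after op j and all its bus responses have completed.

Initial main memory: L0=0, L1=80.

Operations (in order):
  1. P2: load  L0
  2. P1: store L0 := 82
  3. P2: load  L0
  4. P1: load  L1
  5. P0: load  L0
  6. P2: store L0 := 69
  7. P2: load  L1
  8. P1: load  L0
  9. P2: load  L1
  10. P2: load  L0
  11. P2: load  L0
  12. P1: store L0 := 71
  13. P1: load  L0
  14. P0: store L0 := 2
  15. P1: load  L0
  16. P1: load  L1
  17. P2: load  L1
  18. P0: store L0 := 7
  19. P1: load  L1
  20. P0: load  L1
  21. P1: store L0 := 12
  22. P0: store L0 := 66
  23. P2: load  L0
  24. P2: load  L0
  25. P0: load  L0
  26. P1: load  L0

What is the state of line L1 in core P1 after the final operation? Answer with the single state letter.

  op1 P2: load  L0 → I/I/E on L0; bus BusRd; mem=0
  op2 P1: store L0 := 82 → I/M/I on L0; bus BusRdX; mem=0
  op3 P2: load  L0 → I/O/S on L0; bus BusRd; mem=0
  op4 P1: load  L1 → I/E/I on L1; bus BusRd; mem=80
  op5 P0: load  L0 → S/O/S on L0; bus BusRd; mem=0
  op6 P2: store L0 := 69 → I/I/M on L0; bus BusUpgr Flush; mem=82
  op7 P2: load  L1 → I/S/S on L1; bus BusRd; mem=80
  op8 P1: load  L0 → I/S/O on L0; bus BusRd; mem=82
  op9 P2: load  L1 → I/S/S on L1; bus (none); mem=80
  op10 P2: load  L0 → I/S/O on L0; bus (none); mem=82
  op11 P2: load  L0 → I/S/O on L0; bus (none); mem=82
  op12 P1: store L0 := 71 → I/M/I on L0; bus BusUpgr Flush; mem=69
  op13 P1: load  L0 → I/M/I on L0; bus (none); mem=69
  op14 P0: store L0 := 2 → M/I/I on L0; bus BusRdX Flush; mem=71
  op15 P1: load  L0 → O/S/I on L0; bus BusRd; mem=71
  op16 P1: load  L1 → I/S/S on L1; bus (none); mem=80
  op17 P2: load  L1 → I/S/S on L1; bus (none); mem=80
  op18 P0: store L0 := 7 → M/I/I on L0; bus BusUpgr; mem=71
  op19 P1: load  L1 → I/S/S on L1; bus (none); mem=80
  op20 P0: load  L1 → S/S/S on L1; bus BusRd; mem=80
  op21 P1: store L0 := 12 → I/M/I on L0; bus BusRdX Flush; mem=7
  op22 P0: store L0 := 66 → M/I/I on L0; bus BusRdX Flush; mem=12
  op23 P2: load  L0 → O/I/S on L0; bus BusRd; mem=12
  op24 P2: load  L0 → O/I/S on L0; bus (none); mem=12
  op25 P0: load  L0 → O/I/S on L0; bus (none); mem=12
  op26 P1: load  L0 → O/S/S on L0; bus BusRd; mem=12

state = S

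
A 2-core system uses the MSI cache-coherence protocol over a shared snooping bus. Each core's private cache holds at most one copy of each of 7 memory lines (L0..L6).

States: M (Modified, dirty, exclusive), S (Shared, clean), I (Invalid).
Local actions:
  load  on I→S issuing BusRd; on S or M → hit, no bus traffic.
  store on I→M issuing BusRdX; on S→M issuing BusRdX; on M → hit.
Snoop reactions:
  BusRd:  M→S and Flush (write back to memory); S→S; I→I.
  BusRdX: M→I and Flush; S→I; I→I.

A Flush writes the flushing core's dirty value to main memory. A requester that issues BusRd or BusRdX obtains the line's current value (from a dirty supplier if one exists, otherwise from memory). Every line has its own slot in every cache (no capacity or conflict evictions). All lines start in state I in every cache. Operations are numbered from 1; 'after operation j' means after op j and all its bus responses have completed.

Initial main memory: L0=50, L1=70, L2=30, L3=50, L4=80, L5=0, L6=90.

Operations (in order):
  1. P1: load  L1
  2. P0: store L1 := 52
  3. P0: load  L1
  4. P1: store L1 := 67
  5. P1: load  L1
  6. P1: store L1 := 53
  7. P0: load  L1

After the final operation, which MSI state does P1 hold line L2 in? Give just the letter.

state = I

[1] P1: load  L1 | P0:I, P1:S(70) | bus: BusRd
[2] P0: store L1 := 52 | P0:M(52), P1:I | bus: BusRdX
[3] P0: load  L1 | P0:M(52), P1:I | bus: none
[4] P1: store L1 := 67 | P0:I, P1:M(67) | bus: BusRdX,Flush
[5] P1: load  L1 | P0:I, P1:M(67) | bus: none
[6] P1: store L1 := 53 | P0:I, P1:M(53) | bus: none
[7] P0: load  L1 | P0:S(53), P1:S(53) | bus: BusRd,Flush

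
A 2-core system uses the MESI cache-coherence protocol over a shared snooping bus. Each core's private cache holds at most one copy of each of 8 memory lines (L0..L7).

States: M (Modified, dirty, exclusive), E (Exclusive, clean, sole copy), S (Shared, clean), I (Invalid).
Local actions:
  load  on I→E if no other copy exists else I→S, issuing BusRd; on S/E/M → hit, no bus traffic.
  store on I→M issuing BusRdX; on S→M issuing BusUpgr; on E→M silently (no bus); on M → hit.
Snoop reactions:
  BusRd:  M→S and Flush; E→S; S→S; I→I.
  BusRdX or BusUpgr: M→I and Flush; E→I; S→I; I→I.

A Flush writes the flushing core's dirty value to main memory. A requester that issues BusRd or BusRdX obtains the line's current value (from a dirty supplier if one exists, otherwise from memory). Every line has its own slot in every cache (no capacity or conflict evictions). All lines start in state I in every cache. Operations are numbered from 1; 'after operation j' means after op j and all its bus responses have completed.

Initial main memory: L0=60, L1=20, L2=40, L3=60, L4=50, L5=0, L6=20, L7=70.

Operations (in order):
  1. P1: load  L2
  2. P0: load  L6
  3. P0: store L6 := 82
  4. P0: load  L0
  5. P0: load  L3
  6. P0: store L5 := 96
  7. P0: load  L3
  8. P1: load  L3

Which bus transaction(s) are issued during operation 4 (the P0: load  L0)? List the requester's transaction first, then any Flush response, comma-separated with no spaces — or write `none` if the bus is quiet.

1. P1: load  L2  bus=[BusRd]  L2: P0=I P1=E  mem[L2]=40
2. P0: load  L6  bus=[BusRd]  L6: P0=E P1=I  mem[L6]=20
3. P0: store L6 := 82  bus=[-]  L6: P0=M P1=I  mem[L6]=20
4. P0: load  L0  bus=[BusRd]  L0: P0=E P1=I  mem[L0]=60
5. P0: load  L3  bus=[BusRd]  L3: P0=E P1=I  mem[L3]=60
6. P0: store L5 := 96  bus=[BusRdX]  L5: P0=M P1=I  mem[L5]=0
7. P0: load  L3  bus=[-]  L3: P0=E P1=I  mem[L3]=60
8. P1: load  L3  bus=[BusRd]  L3: P0=S P1=S  mem[L3]=60

bus = BusRd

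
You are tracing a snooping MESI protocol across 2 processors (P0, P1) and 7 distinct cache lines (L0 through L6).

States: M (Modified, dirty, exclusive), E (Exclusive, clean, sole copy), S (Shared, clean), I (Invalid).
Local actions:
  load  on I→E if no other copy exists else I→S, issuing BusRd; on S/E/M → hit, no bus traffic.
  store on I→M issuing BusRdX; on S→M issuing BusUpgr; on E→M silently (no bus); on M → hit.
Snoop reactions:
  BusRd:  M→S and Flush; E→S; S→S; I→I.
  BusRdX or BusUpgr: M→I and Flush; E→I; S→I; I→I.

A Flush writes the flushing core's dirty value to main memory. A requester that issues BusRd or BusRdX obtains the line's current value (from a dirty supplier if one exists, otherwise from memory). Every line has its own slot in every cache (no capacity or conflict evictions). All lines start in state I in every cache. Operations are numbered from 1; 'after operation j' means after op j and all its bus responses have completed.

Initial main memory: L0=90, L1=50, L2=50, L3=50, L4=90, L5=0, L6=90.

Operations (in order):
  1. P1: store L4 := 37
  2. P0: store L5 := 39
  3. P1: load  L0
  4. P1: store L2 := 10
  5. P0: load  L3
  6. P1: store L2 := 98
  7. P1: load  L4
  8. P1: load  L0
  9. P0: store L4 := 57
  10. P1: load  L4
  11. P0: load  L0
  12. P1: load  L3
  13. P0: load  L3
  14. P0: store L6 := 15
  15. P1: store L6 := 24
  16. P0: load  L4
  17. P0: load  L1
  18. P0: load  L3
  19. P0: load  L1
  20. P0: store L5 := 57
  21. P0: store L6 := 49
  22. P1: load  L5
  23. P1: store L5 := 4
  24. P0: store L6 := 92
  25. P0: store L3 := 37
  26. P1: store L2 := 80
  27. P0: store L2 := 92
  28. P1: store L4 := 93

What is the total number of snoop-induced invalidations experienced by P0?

1. P1: store L4 := 37  bus=[BusRdX]  L4: P0=I P1=M  mem[L4]=90
2. P0: store L5 := 39  bus=[BusRdX]  L5: P0=M P1=I  mem[L5]=0
3. P1: load  L0  bus=[BusRd]  L0: P0=I P1=E  mem[L0]=90
4. P1: store L2 := 10  bus=[BusRdX]  L2: P0=I P1=M  mem[L2]=50
5. P0: load  L3  bus=[BusRd]  L3: P0=E P1=I  mem[L3]=50
6. P1: store L2 := 98  bus=[-]  L2: P0=I P1=M  mem[L2]=50
7. P1: load  L4  bus=[-]  L4: P0=I P1=M  mem[L4]=90
8. P1: load  L0  bus=[-]  L0: P0=I P1=E  mem[L0]=90
9. P0: store L4 := 57  bus=[BusRdX,Flush]  L4: P0=M P1=I  mem[L4]=37
10. P1: load  L4  bus=[BusRd,Flush]  L4: P0=S P1=S  mem[L4]=57
11. P0: load  L0  bus=[BusRd]  L0: P0=S P1=S  mem[L0]=90
12. P1: load  L3  bus=[BusRd]  L3: P0=S P1=S  mem[L3]=50
13. P0: load  L3  bus=[-]  L3: P0=S P1=S  mem[L3]=50
14. P0: store L6 := 15  bus=[BusRdX]  L6: P0=M P1=I  mem[L6]=90
15. P1: store L6 := 24  bus=[BusRdX,Flush]  L6: P0=I P1=M  mem[L6]=15
16. P0: load  L4  bus=[-]  L4: P0=S P1=S  mem[L4]=57
17. P0: load  L1  bus=[BusRd]  L1: P0=E P1=I  mem[L1]=50
18. P0: load  L3  bus=[-]  L3: P0=S P1=S  mem[L3]=50
19. P0: load  L1  bus=[-]  L1: P0=E P1=I  mem[L1]=50
20. P0: store L5 := 57  bus=[-]  L5: P0=M P1=I  mem[L5]=0
21. P0: store L6 := 49  bus=[BusRdX,Flush]  L6: P0=M P1=I  mem[L6]=24
22. P1: load  L5  bus=[BusRd,Flush]  L5: P0=S P1=S  mem[L5]=57
23. P1: store L5 := 4  bus=[BusUpgr]  L5: P0=I P1=M  mem[L5]=57
24. P0: store L6 := 92  bus=[-]  L6: P0=M P1=I  mem[L6]=24
25. P0: store L3 := 37  bus=[BusUpgr]  L3: P0=M P1=I  mem[L3]=50
26. P1: store L2 := 80  bus=[-]  L2: P0=I P1=M  mem[L2]=50
27. P0: store L2 := 92  bus=[BusRdX,Flush]  L2: P0=M P1=I  mem[L2]=80
28. P1: store L4 := 93  bus=[BusUpgr]  L4: P0=I P1=M  mem[L4]=57

invalidations = 3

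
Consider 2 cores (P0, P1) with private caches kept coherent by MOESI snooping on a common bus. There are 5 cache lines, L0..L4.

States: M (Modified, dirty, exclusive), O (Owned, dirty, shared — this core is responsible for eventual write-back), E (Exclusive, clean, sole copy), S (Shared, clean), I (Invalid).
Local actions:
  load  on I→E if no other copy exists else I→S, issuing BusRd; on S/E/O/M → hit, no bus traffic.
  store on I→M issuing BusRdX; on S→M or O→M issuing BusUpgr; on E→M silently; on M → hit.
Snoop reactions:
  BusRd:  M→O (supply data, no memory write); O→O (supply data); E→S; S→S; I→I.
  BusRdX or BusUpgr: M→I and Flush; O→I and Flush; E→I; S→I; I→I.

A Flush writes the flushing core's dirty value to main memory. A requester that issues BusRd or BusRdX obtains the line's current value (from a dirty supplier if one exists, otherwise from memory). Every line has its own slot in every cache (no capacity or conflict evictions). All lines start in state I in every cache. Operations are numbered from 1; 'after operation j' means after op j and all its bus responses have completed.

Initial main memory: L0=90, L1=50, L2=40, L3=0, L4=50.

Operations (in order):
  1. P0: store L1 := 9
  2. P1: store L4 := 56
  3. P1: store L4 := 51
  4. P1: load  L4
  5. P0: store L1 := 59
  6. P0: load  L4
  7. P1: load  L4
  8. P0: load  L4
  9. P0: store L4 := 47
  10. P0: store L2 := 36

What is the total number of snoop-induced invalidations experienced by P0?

step 1: P0: store L1 := 9  ⟶  MI  (L1)  txn=BusRdX  M[L1]=50
step 2: P1: store L4 := 56  ⟶  IM  (L4)  txn=BusRdX  M[L4]=50
step 3: P1: store L4 := 51  ⟶  IM  (L4)  txn=∅  M[L4]=50
step 4: P1: load  L4  ⟶  IM  (L4)  txn=∅  M[L4]=50
step 5: P0: store L1 := 59  ⟶  MI  (L1)  txn=∅  M[L1]=50
step 6: P0: load  L4  ⟶  SO  (L4)  txn=BusRd  M[L4]=50
step 7: P1: load  L4  ⟶  SO  (L4)  txn=∅  M[L4]=50
step 8: P0: load  L4  ⟶  SO  (L4)  txn=∅  M[L4]=50
step 9: P0: store L4 := 47  ⟶  MI  (L4)  txn=BusUpgr+Flush  M[L4]=51
step 10: P0: store L2 := 36  ⟶  MI  (L2)  txn=BusRdX  M[L2]=40

invalidations = 0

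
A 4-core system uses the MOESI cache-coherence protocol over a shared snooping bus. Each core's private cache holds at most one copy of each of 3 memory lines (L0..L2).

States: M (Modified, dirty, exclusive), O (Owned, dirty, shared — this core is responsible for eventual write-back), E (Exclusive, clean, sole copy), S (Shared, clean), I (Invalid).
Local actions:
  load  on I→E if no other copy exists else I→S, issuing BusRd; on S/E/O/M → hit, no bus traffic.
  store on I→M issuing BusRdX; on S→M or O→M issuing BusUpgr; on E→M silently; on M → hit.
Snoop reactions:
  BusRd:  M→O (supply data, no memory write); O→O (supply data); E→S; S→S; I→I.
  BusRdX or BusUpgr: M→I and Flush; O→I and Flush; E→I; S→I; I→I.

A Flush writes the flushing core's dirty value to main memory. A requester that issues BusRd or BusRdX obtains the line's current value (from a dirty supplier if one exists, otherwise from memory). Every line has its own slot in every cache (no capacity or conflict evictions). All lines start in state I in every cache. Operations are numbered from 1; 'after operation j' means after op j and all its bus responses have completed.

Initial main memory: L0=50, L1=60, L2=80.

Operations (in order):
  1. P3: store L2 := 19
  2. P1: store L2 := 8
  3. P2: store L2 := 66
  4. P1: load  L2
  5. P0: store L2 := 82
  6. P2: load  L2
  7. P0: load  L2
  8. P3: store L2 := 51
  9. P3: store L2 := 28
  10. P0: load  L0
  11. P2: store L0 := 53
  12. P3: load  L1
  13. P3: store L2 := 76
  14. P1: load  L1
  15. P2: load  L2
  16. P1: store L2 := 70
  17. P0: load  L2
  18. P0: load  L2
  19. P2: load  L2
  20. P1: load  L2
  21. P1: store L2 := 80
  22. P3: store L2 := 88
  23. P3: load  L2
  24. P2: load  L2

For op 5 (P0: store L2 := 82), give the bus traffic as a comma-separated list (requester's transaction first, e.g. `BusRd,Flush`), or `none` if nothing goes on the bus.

step 1: P3: store L2 := 19  ⟶  IIIM  (L2)  txn=BusRdX  M[L2]=80
step 2: P1: store L2 := 8  ⟶  IMII  (L2)  txn=BusRdX+Flush  M[L2]=19
step 3: P2: store L2 := 66  ⟶  IIMI  (L2)  txn=BusRdX+Flush  M[L2]=8
step 4: P1: load  L2  ⟶  ISOI  (L2)  txn=BusRd  M[L2]=8
step 5: P0: store L2 := 82  ⟶  MIII  (L2)  txn=BusRdX+Flush  M[L2]=66
step 6: P2: load  L2  ⟶  OISI  (L2)  txn=BusRd  M[L2]=66
step 7: P0: load  L2  ⟶  OISI  (L2)  txn=∅  M[L2]=66
step 8: P3: store L2 := 51  ⟶  IIIM  (L2)  txn=BusRdX+Flush  M[L2]=82
step 9: P3: store L2 := 28  ⟶  IIIM  (L2)  txn=∅  M[L2]=82
step 10: P0: load  L0  ⟶  EIII  (L0)  txn=BusRd  M[L0]=50
step 11: P2: store L0 := 53  ⟶  IIMI  (L0)  txn=BusRdX  M[L0]=50
step 12: P3: load  L1  ⟶  IIIE  (L1)  txn=BusRd  M[L1]=60
step 13: P3: store L2 := 76  ⟶  IIIM  (L2)  txn=∅  M[L2]=82
step 14: P1: load  L1  ⟶  ISIS  (L1)  txn=BusRd  M[L1]=60
step 15: P2: load  L2  ⟶  IISO  (L2)  txn=BusRd  M[L2]=82
step 16: P1: store L2 := 70  ⟶  IMII  (L2)  txn=BusRdX+Flush  M[L2]=76
step 17: P0: load  L2  ⟶  SOII  (L2)  txn=BusRd  M[L2]=76
step 18: P0: load  L2  ⟶  SOII  (L2)  txn=∅  M[L2]=76
step 19: P2: load  L2  ⟶  SOSI  (L2)  txn=BusRd  M[L2]=76
step 20: P1: load  L2  ⟶  SOSI  (L2)  txn=∅  M[L2]=76
step 21: P1: store L2 := 80  ⟶  IMII  (L2)  txn=BusUpgr  M[L2]=76
step 22: P3: store L2 := 88  ⟶  IIIM  (L2)  txn=BusRdX+Flush  M[L2]=80
step 23: P3: load  L2  ⟶  IIIM  (L2)  txn=∅  M[L2]=80
step 24: P2: load  L2  ⟶  IISO  (L2)  txn=BusRd  M[L2]=80

bus = BusRdX,Flush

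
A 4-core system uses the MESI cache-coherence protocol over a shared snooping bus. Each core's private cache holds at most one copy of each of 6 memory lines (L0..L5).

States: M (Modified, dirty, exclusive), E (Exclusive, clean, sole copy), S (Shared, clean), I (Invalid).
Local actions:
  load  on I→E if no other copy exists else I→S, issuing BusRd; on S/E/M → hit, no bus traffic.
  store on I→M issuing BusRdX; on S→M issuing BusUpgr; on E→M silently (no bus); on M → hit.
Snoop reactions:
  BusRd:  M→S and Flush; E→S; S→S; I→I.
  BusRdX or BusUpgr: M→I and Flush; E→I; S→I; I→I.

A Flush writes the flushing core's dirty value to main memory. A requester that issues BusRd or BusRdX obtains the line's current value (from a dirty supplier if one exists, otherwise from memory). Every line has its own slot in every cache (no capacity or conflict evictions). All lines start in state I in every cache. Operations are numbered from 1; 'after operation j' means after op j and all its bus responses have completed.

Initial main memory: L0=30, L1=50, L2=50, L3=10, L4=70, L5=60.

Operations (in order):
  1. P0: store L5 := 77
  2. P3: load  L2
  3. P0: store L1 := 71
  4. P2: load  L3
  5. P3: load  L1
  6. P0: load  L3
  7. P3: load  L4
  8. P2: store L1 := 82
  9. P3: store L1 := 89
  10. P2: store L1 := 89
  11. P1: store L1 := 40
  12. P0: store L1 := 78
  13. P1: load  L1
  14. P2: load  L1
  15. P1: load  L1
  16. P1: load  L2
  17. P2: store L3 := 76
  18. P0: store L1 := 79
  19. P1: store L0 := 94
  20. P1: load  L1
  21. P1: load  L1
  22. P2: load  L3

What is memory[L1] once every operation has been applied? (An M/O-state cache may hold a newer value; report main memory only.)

memory[L1] = 79

1. P0: store L5 := 77  bus=[BusRdX]  L5: P0=M P1=I P2=I P3=I  mem[L5]=60
2. P3: load  L2  bus=[BusRd]  L2: P0=I P1=I P2=I P3=E  mem[L2]=50
3. P0: store L1 := 71  bus=[BusRdX]  L1: P0=M P1=I P2=I P3=I  mem[L1]=50
4. P2: load  L3  bus=[BusRd]  L3: P0=I P1=I P2=E P3=I  mem[L3]=10
5. P3: load  L1  bus=[BusRd,Flush]  L1: P0=S P1=I P2=I P3=S  mem[L1]=71
6. P0: load  L3  bus=[BusRd]  L3: P0=S P1=I P2=S P3=I  mem[L3]=10
7. P3: load  L4  bus=[BusRd]  L4: P0=I P1=I P2=I P3=E  mem[L4]=70
8. P2: store L1 := 82  bus=[BusRdX]  L1: P0=I P1=I P2=M P3=I  mem[L1]=71
9. P3: store L1 := 89  bus=[BusRdX,Flush]  L1: P0=I P1=I P2=I P3=M  mem[L1]=82
10. P2: store L1 := 89  bus=[BusRdX,Flush]  L1: P0=I P1=I P2=M P3=I  mem[L1]=89
11. P1: store L1 := 40  bus=[BusRdX,Flush]  L1: P0=I P1=M P2=I P3=I  mem[L1]=89
12. P0: store L1 := 78  bus=[BusRdX,Flush]  L1: P0=M P1=I P2=I P3=I  mem[L1]=40
13. P1: load  L1  bus=[BusRd,Flush]  L1: P0=S P1=S P2=I P3=I  mem[L1]=78
14. P2: load  L1  bus=[BusRd]  L1: P0=S P1=S P2=S P3=I  mem[L1]=78
15. P1: load  L1  bus=[-]  L1: P0=S P1=S P2=S P3=I  mem[L1]=78
16. P1: load  L2  bus=[BusRd]  L2: P0=I P1=S P2=I P3=S  mem[L2]=50
17. P2: store L3 := 76  bus=[BusUpgr]  L3: P0=I P1=I P2=M P3=I  mem[L3]=10
18. P0: store L1 := 79  bus=[BusUpgr]  L1: P0=M P1=I P2=I P3=I  mem[L1]=78
19. P1: store L0 := 94  bus=[BusRdX]  L0: P0=I P1=M P2=I P3=I  mem[L0]=30
20. P1: load  L1  bus=[BusRd,Flush]  L1: P0=S P1=S P2=I P3=I  mem[L1]=79
21. P1: load  L1  bus=[-]  L1: P0=S P1=S P2=I P3=I  mem[L1]=79
22. P2: load  L3  bus=[-]  L3: P0=I P1=I P2=M P3=I  mem[L3]=10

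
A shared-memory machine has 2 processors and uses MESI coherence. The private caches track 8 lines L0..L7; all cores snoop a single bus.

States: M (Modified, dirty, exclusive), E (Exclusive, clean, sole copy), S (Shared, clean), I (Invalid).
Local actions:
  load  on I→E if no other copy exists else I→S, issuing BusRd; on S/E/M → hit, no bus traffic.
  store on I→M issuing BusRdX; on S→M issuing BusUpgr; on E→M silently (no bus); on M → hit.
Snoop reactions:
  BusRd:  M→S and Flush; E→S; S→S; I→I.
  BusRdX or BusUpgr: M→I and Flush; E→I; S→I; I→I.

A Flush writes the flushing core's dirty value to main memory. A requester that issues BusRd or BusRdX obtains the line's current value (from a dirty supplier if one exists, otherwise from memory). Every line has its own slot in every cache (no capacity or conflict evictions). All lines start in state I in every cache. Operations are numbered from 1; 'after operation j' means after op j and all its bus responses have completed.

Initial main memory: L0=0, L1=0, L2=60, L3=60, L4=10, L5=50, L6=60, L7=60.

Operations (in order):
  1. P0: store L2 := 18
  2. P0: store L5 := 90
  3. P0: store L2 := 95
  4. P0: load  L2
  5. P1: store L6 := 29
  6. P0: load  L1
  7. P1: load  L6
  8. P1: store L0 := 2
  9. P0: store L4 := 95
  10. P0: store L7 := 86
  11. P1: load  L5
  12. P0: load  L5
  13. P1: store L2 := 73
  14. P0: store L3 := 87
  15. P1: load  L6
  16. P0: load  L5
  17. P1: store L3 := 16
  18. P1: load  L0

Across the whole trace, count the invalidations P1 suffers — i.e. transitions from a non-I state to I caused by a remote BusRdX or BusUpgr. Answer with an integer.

step 1: P0: store L2 := 18  ⟶  MI  (L2)  txn=BusRdX  M[L2]=60
step 2: P0: store L5 := 90  ⟶  MI  (L5)  txn=BusRdX  M[L5]=50
step 3: P0: store L2 := 95  ⟶  MI  (L2)  txn=∅  M[L2]=60
step 4: P0: load  L2  ⟶  MI  (L2)  txn=∅  M[L2]=60
step 5: P1: store L6 := 29  ⟶  IM  (L6)  txn=BusRdX  M[L6]=60
step 6: P0: load  L1  ⟶  EI  (L1)  txn=BusRd  M[L1]=0
step 7: P1: load  L6  ⟶  IM  (L6)  txn=∅  M[L6]=60
step 8: P1: store L0 := 2  ⟶  IM  (L0)  txn=BusRdX  M[L0]=0
step 9: P0: store L4 := 95  ⟶  MI  (L4)  txn=BusRdX  M[L4]=10
step 10: P0: store L7 := 86  ⟶  MI  (L7)  txn=BusRdX  M[L7]=60
step 11: P1: load  L5  ⟶  SS  (L5)  txn=BusRd+Flush  M[L5]=90
step 12: P0: load  L5  ⟶  SS  (L5)  txn=∅  M[L5]=90
step 13: P1: store L2 := 73  ⟶  IM  (L2)  txn=BusRdX+Flush  M[L2]=95
step 14: P0: store L3 := 87  ⟶  MI  (L3)  txn=BusRdX  M[L3]=60
step 15: P1: load  L6  ⟶  IM  (L6)  txn=∅  M[L6]=60
step 16: P0: load  L5  ⟶  SS  (L5)  txn=∅  M[L5]=90
step 17: P1: store L3 := 16  ⟶  IM  (L3)  txn=BusRdX+Flush  M[L3]=87
step 18: P1: load  L0  ⟶  IM  (L0)  txn=∅  M[L0]=0

invalidations = 0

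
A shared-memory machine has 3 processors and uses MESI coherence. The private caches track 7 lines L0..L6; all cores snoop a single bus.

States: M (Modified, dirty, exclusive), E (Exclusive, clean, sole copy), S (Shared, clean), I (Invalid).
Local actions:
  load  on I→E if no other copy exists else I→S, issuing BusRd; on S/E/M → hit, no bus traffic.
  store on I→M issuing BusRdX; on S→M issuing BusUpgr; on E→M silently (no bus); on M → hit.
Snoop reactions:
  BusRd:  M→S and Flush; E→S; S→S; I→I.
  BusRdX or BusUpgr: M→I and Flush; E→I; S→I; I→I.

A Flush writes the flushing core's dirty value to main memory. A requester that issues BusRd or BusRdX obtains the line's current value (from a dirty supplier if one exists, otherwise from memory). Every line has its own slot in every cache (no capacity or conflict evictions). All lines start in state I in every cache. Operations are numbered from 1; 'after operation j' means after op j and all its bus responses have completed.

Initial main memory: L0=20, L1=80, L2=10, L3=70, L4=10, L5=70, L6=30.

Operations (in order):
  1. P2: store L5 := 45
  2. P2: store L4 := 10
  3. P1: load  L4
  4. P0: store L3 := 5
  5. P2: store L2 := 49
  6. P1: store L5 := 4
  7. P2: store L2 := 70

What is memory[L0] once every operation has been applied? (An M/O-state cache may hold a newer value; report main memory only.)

1. P2: store L5 := 45  bus=[BusRdX]  L5: P0=I P1=I P2=M  mem[L5]=70
2. P2: store L4 := 10  bus=[BusRdX]  L4: P0=I P1=I P2=M  mem[L4]=10
3. P1: load  L4  bus=[BusRd,Flush]  L4: P0=I P1=S P2=S  mem[L4]=10
4. P0: store L3 := 5  bus=[BusRdX]  L3: P0=M P1=I P2=I  mem[L3]=70
5. P2: store L2 := 49  bus=[BusRdX]  L2: P0=I P1=I P2=M  mem[L2]=10
6. P1: store L5 := 4  bus=[BusRdX,Flush]  L5: P0=I P1=M P2=I  mem[L5]=45
7. P2: store L2 := 70  bus=[-]  L2: P0=I P1=I P2=M  mem[L2]=10

memory[L0] = 20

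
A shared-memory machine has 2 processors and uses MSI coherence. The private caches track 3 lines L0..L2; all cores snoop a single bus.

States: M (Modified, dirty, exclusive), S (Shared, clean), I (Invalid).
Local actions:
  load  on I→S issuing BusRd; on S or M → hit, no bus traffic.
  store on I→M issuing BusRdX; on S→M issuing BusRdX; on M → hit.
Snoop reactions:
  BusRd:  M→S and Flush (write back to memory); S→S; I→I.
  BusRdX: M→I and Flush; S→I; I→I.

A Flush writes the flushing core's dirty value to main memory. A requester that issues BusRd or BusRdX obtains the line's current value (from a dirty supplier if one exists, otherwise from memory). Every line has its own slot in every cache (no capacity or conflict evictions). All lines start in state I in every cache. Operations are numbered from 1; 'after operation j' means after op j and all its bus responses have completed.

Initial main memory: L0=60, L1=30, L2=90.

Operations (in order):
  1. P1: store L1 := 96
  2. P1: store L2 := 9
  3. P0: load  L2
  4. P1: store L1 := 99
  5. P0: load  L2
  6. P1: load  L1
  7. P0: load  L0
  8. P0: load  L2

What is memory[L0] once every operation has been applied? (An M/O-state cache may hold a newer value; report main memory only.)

memory[L0] = 60

[1] P1: store L1 := 96 | P0:I, P1:M(96) | bus: BusRdX
[2] P1: store L2 := 9 | P0:I, P1:M(9) | bus: BusRdX
[3] P0: load  L2 | P0:S(9), P1:S(9) | bus: BusRd,Flush
[4] P1: store L1 := 99 | P0:I, P1:M(99) | bus: none
[5] P0: load  L2 | P0:S(9), P1:S(9) | bus: none
[6] P1: load  L1 | P0:I, P1:M(99) | bus: none
[7] P0: load  L0 | P0:S(60), P1:I | bus: BusRd
[8] P0: load  L2 | P0:S(9), P1:S(9) | bus: none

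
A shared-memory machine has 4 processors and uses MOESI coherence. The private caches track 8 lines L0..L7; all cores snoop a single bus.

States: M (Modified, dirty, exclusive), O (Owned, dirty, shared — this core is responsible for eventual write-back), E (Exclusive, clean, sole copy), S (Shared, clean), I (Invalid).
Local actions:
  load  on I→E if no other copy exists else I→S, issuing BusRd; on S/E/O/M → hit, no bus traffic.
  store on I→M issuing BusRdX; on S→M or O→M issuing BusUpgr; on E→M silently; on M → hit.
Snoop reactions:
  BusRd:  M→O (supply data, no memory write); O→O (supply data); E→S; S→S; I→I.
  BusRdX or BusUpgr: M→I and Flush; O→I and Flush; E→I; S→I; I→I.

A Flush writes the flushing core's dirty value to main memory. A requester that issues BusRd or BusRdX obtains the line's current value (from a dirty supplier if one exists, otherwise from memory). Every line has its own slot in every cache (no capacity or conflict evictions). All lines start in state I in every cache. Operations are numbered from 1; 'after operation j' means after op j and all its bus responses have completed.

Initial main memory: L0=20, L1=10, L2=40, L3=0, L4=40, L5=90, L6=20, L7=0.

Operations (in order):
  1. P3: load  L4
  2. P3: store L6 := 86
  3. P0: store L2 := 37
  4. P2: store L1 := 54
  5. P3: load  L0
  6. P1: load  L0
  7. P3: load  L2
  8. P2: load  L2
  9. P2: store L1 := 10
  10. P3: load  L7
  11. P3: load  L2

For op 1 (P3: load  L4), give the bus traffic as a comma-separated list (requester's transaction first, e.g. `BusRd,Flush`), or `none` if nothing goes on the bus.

1. P3: load  L4  bus=[BusRd]  L4: P0=I P1=I P2=I P3=E  mem[L4]=40
2. P3: store L6 := 86  bus=[BusRdX]  L6: P0=I P1=I P2=I P3=M  mem[L6]=20
3. P0: store L2 := 37  bus=[BusRdX]  L2: P0=M P1=I P2=I P3=I  mem[L2]=40
4. P2: store L1 := 54  bus=[BusRdX]  L1: P0=I P1=I P2=M P3=I  mem[L1]=10
5. P3: load  L0  bus=[BusRd]  L0: P0=I P1=I P2=I P3=E  mem[L0]=20
6. P1: load  L0  bus=[BusRd]  L0: P0=I P1=S P2=I P3=S  mem[L0]=20
7. P3: load  L2  bus=[BusRd]  L2: P0=O P1=I P2=I P3=S  mem[L2]=40
8. P2: load  L2  bus=[BusRd]  L2: P0=O P1=I P2=S P3=S  mem[L2]=40
9. P2: store L1 := 10  bus=[-]  L1: P0=I P1=I P2=M P3=I  mem[L1]=10
10. P3: load  L7  bus=[BusRd]  L7: P0=I P1=I P2=I P3=E  mem[L7]=0
11. P3: load  L2  bus=[-]  L2: P0=O P1=I P2=S P3=S  mem[L2]=40

bus = BusRd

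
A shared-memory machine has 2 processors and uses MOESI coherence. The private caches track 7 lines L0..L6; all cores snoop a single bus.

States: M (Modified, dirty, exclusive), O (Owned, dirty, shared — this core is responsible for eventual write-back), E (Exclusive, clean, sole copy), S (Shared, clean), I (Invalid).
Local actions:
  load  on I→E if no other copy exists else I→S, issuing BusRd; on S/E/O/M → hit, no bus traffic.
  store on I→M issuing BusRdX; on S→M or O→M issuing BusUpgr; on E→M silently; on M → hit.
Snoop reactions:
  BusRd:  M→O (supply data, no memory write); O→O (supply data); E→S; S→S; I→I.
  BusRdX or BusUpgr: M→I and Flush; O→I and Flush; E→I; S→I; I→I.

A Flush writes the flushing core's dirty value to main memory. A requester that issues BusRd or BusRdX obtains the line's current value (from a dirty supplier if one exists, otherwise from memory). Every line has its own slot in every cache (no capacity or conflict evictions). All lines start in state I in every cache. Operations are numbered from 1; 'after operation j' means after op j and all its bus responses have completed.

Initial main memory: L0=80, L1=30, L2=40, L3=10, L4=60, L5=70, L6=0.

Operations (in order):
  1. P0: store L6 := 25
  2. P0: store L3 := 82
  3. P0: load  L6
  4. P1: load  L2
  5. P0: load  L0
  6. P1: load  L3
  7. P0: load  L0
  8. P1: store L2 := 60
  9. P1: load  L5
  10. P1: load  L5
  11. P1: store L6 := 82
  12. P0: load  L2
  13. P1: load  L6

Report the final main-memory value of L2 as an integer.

[1] P0: store L6 := 25 | P0:M(25), P1:I | bus: BusRdX
[2] P0: store L3 := 82 | P0:M(82), P1:I | bus: BusRdX
[3] P0: load  L6 | P0:M(25), P1:I | bus: none
[4] P1: load  L2 | P0:I, P1:E(40) | bus: BusRd
[5] P0: load  L0 | P0:E(80), P1:I | bus: BusRd
[6] P1: load  L3 | P0:O(82), P1:S(82) | bus: BusRd
[7] P0: load  L0 | P0:E(80), P1:I | bus: none
[8] P1: store L2 := 60 | P0:I, P1:M(60) | bus: none
[9] P1: load  L5 | P0:I, P1:E(70) | bus: BusRd
[10] P1: load  L5 | P0:I, P1:E(70) | bus: none
[11] P1: store L6 := 82 | P0:I, P1:M(82) | bus: BusRdX,Flush
[12] P0: load  L2 | P0:S(60), P1:O(60) | bus: BusRd
[13] P1: load  L6 | P0:I, P1:M(82) | bus: none

memory[L2] = 40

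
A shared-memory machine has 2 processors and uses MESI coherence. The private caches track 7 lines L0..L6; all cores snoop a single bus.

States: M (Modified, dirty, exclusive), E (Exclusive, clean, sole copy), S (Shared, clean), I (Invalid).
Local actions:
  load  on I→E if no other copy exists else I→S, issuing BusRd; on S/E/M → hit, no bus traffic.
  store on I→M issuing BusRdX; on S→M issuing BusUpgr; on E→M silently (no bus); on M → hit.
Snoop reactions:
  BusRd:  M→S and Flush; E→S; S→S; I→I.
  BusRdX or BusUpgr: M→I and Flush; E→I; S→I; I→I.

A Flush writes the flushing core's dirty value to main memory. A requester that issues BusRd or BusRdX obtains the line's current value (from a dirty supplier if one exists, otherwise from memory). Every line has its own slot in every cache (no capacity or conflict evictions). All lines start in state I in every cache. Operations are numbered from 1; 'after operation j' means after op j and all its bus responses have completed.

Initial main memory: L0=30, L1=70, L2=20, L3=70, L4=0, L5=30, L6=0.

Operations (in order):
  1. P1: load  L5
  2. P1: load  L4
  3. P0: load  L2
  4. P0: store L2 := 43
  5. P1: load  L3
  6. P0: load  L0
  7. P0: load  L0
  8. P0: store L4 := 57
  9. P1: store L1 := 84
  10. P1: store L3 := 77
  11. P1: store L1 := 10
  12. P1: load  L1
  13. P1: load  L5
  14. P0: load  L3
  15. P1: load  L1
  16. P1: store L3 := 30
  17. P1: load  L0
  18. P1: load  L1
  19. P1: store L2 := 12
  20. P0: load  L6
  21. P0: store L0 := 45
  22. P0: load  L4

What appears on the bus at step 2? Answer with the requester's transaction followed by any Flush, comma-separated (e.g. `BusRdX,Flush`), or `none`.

[1] P1: load  L5 | P0:I, P1:E(30) | bus: BusRd
[2] P1: load  L4 | P0:I, P1:E(0) | bus: BusRd
[3] P0: load  L2 | P0:E(20), P1:I | bus: BusRd
[4] P0: store L2 := 43 | P0:M(43), P1:I | bus: none
[5] P1: load  L3 | P0:I, P1:E(70) | bus: BusRd
[6] P0: load  L0 | P0:E(30), P1:I | bus: BusRd
[7] P0: load  L0 | P0:E(30), P1:I | bus: none
[8] P0: store L4 := 57 | P0:M(57), P1:I | bus: BusRdX
[9] P1: store L1 := 84 | P0:I, P1:M(84) | bus: BusRdX
[10] P1: store L3 := 77 | P0:I, P1:M(77) | bus: none
[11] P1: store L1 := 10 | P0:I, P1:M(10) | bus: none
[12] P1: load  L1 | P0:I, P1:M(10) | bus: none
[13] P1: load  L5 | P0:I, P1:E(30) | bus: none
[14] P0: load  L3 | P0:S(77), P1:S(77) | bus: BusRd,Flush
[15] P1: load  L1 | P0:I, P1:M(10) | bus: none
[16] P1: store L3 := 30 | P0:I, P1:M(30) | bus: BusUpgr
[17] P1: load  L0 | P0:S(30), P1:S(30) | bus: BusRd
[18] P1: load  L1 | P0:I, P1:M(10) | bus: none
[19] P1: store L2 := 12 | P0:I, P1:M(12) | bus: BusRdX,Flush
[20] P0: load  L6 | P0:E(0), P1:I | bus: BusRd
[21] P0: store L0 := 45 | P0:M(45), P1:I | bus: BusUpgr
[22] P0: load  L4 | P0:M(57), P1:I | bus: none

bus = BusRd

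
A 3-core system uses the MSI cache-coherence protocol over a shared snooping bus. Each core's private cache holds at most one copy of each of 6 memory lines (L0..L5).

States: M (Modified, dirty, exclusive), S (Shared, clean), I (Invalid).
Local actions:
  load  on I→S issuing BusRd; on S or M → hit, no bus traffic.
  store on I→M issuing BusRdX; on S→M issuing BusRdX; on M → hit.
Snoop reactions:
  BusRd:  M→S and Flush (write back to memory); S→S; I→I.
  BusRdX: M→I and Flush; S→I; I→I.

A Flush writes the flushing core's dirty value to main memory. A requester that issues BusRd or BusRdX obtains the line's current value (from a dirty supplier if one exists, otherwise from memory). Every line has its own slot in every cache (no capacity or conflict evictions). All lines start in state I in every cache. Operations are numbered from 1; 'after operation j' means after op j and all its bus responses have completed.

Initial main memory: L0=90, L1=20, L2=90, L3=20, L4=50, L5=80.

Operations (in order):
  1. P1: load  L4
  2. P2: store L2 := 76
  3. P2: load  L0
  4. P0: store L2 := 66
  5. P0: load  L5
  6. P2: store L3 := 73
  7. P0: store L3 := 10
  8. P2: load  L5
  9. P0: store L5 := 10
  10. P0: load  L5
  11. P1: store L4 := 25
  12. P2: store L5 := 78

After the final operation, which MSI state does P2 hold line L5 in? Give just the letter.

  op1 P1: load  L4 → I/S/I on L4; bus BusRd; mem=50
  op2 P2: store L2 := 76 → I/I/M on L2; bus BusRdX; mem=90
  op3 P2: load  L0 → I/I/S on L0; bus BusRd; mem=90
  op4 P0: store L2 := 66 → M/I/I on L2; bus BusRdX Flush; mem=76
  op5 P0: load  L5 → S/I/I on L5; bus BusRd; mem=80
  op6 P2: store L3 := 73 → I/I/M on L3; bus BusRdX; mem=20
  op7 P0: store L3 := 10 → M/I/I on L3; bus BusRdX Flush; mem=73
  op8 P2: load  L5 → S/I/S on L5; bus BusRd; mem=80
  op9 P0: store L5 := 10 → M/I/I on L5; bus BusRdX; mem=80
  op10 P0: load  L5 → M/I/I on L5; bus (none); mem=80
  op11 P1: store L4 := 25 → I/M/I on L4; bus BusRdX; mem=50
  op12 P2: store L5 := 78 → I/I/M on L5; bus BusRdX Flush; mem=10

state = M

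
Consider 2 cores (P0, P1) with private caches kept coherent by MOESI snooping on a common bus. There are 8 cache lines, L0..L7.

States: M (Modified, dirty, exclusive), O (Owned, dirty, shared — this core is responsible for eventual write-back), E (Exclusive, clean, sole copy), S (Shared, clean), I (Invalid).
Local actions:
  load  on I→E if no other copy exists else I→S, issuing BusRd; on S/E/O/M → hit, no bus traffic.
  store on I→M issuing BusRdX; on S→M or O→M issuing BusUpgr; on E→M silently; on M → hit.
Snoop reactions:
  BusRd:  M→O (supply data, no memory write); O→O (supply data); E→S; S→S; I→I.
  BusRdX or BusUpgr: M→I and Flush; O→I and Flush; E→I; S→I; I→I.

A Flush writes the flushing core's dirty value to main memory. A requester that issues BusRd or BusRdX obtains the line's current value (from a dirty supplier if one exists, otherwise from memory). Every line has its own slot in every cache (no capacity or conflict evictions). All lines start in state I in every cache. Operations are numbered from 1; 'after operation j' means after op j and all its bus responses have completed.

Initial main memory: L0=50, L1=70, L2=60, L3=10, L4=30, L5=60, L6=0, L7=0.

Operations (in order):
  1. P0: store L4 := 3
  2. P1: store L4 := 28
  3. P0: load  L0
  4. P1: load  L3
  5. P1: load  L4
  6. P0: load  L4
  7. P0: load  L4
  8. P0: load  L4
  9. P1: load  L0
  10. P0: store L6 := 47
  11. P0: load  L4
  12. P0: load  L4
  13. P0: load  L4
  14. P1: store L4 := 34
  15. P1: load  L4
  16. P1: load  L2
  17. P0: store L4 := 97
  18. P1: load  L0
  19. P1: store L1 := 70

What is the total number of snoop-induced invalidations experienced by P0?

invalidations = 2

[1] P0: store L4 := 3 | P0:M(3), P1:I | bus: BusRdX
[2] P1: store L4 := 28 | P0:I, P1:M(28) | bus: BusRdX,Flush
[3] P0: load  L0 | P0:E(50), P1:I | bus: BusRd
[4] P1: load  L3 | P0:I, P1:E(10) | bus: BusRd
[5] P1: load  L4 | P0:I, P1:M(28) | bus: none
[6] P0: load  L4 | P0:S(28), P1:O(28) | bus: BusRd
[7] P0: load  L4 | P0:S(28), P1:O(28) | bus: none
[8] P0: load  L4 | P0:S(28), P1:O(28) | bus: none
[9] P1: load  L0 | P0:S(50), P1:S(50) | bus: BusRd
[10] P0: store L6 := 47 | P0:M(47), P1:I | bus: BusRdX
[11] P0: load  L4 | P0:S(28), P1:O(28) | bus: none
[12] P0: load  L4 | P0:S(28), P1:O(28) | bus: none
[13] P0: load  L4 | P0:S(28), P1:O(28) | bus: none
[14] P1: store L4 := 34 | P0:I, P1:M(34) | bus: BusUpgr
[15] P1: load  L4 | P0:I, P1:M(34) | bus: none
[16] P1: load  L2 | P0:I, P1:E(60) | bus: BusRd
[17] P0: store L4 := 97 | P0:M(97), P1:I | bus: BusRdX,Flush
[18] P1: load  L0 | P0:S(50), P1:S(50) | bus: none
[19] P1: store L1 := 70 | P0:I, P1:M(70) | bus: BusRdX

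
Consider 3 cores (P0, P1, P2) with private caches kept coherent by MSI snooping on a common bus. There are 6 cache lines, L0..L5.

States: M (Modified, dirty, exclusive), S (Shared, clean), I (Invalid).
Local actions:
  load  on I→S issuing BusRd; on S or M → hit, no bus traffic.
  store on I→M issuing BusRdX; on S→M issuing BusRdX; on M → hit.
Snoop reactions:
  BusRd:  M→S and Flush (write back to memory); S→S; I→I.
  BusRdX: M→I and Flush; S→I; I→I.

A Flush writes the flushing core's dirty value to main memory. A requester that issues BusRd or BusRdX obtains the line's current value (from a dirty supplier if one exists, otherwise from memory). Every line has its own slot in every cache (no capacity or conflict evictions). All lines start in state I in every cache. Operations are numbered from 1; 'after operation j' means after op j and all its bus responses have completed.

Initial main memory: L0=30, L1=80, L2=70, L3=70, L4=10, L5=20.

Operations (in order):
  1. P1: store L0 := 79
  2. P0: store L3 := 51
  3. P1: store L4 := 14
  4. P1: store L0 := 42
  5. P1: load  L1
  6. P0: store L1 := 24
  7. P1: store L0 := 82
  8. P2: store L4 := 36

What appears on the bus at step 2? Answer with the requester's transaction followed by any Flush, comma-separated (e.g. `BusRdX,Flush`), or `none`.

[1] P1: store L0 := 79 | P0:I, P1:M(79), P2:I | bus: BusRdX
[2] P0: store L3 := 51 | P0:M(51), P1:I, P2:I | bus: BusRdX
[3] P1: store L4 := 14 | P0:I, P1:M(14), P2:I | bus: BusRdX
[4] P1: store L0 := 42 | P0:I, P1:M(42), P2:I | bus: none
[5] P1: load  L1 | P0:I, P1:S(80), P2:I | bus: BusRd
[6] P0: store L1 := 24 | P0:M(24), P1:I, P2:I | bus: BusRdX
[7] P1: store L0 := 82 | P0:I, P1:M(82), P2:I | bus: none
[8] P2: store L4 := 36 | P0:I, P1:I, P2:M(36) | bus: BusRdX,Flush

bus = BusRdX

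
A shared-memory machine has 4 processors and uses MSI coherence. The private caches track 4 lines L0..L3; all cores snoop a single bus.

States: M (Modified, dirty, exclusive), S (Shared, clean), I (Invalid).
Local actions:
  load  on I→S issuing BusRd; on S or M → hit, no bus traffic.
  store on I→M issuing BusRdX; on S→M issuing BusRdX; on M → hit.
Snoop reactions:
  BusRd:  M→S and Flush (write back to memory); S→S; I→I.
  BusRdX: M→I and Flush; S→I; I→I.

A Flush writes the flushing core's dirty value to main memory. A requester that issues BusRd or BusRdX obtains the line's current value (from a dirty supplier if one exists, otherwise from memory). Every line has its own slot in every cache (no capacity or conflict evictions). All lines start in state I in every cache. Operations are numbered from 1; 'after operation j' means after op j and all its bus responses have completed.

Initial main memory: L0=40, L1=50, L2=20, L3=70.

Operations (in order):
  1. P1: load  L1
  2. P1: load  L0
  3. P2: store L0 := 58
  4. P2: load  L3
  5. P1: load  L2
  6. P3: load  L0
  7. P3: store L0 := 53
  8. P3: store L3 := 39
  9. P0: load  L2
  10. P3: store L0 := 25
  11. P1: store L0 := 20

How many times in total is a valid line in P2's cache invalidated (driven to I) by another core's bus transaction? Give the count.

1. P1: load  L1  bus=[BusRd]  L1: P0=I P1=S P2=I P3=I  mem[L1]=50
2. P1: load  L0  bus=[BusRd]  L0: P0=I P1=S P2=I P3=I  mem[L0]=40
3. P2: store L0 := 58  bus=[BusRdX]  L0: P0=I P1=I P2=M P3=I  mem[L0]=40
4. P2: load  L3  bus=[BusRd]  L3: P0=I P1=I P2=S P3=I  mem[L3]=70
5. P1: load  L2  bus=[BusRd]  L2: P0=I P1=S P2=I P3=I  mem[L2]=20
6. P3: load  L0  bus=[BusRd,Flush]  L0: P0=I P1=I P2=S P3=S  mem[L0]=58
7. P3: store L0 := 53  bus=[BusRdX]  L0: P0=I P1=I P2=I P3=M  mem[L0]=58
8. P3: store L3 := 39  bus=[BusRdX]  L3: P0=I P1=I P2=I P3=M  mem[L3]=70
9. P0: load  L2  bus=[BusRd]  L2: P0=S P1=S P2=I P3=I  mem[L2]=20
10. P3: store L0 := 25  bus=[-]  L0: P0=I P1=I P2=I P3=M  mem[L0]=58
11. P1: store L0 := 20  bus=[BusRdX,Flush]  L0: P0=I P1=M P2=I P3=I  mem[L0]=25

invalidations = 2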